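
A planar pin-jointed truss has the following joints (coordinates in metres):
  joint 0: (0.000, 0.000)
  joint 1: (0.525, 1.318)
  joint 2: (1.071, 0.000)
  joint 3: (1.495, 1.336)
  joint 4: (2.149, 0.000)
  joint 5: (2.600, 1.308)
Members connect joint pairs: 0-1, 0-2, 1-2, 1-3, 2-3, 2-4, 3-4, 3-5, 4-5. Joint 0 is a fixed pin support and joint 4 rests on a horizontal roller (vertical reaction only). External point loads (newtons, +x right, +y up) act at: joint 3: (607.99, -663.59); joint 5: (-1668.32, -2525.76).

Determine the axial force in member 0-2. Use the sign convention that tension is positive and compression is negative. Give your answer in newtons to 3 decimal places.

N=6 nodes, M=9 members, R=3 reactions → 2N=12, M+R=12
member 0 (0-1): L=1.4187, (cx,cy)=(0.3701,0.9290)
member 1 (0-2): L=1.0710, (cx,cy)=(1.0000,0.0000)
member 2 (1-2): L=1.4266, (cx,cy)=(0.3827,-0.9239)
member 3 (1-3): L=0.9702, (cx,cy)=(0.9998,0.0186)
member 4 (2-3): L=1.4017, (cx,cy)=(0.3025,0.9532)
member 5 (2-4): L=1.0780, (cx,cy)=(1.0000,0.0000)
member 6 (3-4): L=1.4875, (cx,cy)=(0.4397,-0.8982)
member 7 (3-5): L=1.1054, (cx,cy)=(0.9997,-0.0253)
member 8 (4-5): L=1.3836, (cx,cy)=(0.3260,0.9454)
solve A·x = −loads:
  F[0-1] = -332.9711 N (compression)
  F[0-2] = -937.1129 N (compression)
  F[1-2] = +329.8160 N (tension)
  F[1-3] = -249.4883 N (compression)
  F[2-3] = -319.6817 N (compression)
  F[2-4] = -714.1819 N (compression)
  F[3-4] = -372.1216 N (compression)
  F[3-5] = -790.7817 N (compression)
  F[4-5] = -2692.8745 N (compression)
  Rx@0 = +1060.3300 N
  Ry@0 = +309.3337 N
  Ry@4 = +2880.0163 N

-937.113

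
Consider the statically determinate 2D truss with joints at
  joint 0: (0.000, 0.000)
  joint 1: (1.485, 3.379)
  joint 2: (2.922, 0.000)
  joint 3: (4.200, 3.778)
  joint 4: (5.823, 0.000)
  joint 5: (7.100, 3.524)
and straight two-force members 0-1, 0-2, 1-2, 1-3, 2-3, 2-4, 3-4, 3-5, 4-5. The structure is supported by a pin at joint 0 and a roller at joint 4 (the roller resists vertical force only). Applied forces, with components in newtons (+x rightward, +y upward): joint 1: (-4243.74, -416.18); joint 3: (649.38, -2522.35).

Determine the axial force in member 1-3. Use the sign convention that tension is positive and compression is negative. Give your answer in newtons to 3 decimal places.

1692.800

N=6 nodes, M=9 members, R=3 reactions → 2N=12, M+R=12
member 0 (0-1): L=3.6909, (cx,cy)=(0.4023,0.9155)
member 1 (0-2): L=2.9220, (cx,cy)=(1.0000,0.0000)
member 2 (1-2): L=3.6719, (cx,cy)=(0.3914,-0.9202)
member 3 (1-3): L=2.7442, (cx,cy)=(0.9894,0.1454)
member 4 (2-3): L=3.9883, (cx,cy)=(0.3204,0.9473)
member 5 (2-4): L=2.9010, (cx,cy)=(1.0000,0.0000)
member 6 (3-4): L=4.1119, (cx,cy)=(0.3947,-0.9188)
member 7 (3-5): L=2.9111, (cx,cy)=(0.9962,-0.0873)
member 8 (4-5): L=3.7482, (cx,cy)=(0.3407,0.9402)
solve A·x = −loads:
  F[0-1] = -3336.2836 N (compression)
  F[0-2] = -2252.0427 N (compression)
  F[1-2] = +3134.2785 N (tension)
  F[1-3] = +1692.7997 N (tension)
  F[2-3] = -3044.8442 N (compression)
  F[2-4] = -49.7497 N (compression)
  F[3-4] = +126.0406 N (tension)
  F[3-5] = +0.0000 N (tension)
  F[4-5] = -0.0000 N (compression)
  Rx@0 = +3594.3600 N
  Ry@0 = +3054.3367 N
  Ry@4 = -115.8067 N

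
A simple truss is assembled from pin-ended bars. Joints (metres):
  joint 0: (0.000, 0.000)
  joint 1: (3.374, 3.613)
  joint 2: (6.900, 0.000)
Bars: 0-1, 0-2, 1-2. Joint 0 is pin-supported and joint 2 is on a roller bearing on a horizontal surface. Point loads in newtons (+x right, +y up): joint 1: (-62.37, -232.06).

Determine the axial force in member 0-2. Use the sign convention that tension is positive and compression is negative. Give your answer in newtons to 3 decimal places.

78.870

N=3 nodes, M=3 members, R=3 reactions → 2N=6, M+R=6
member 0 (0-1): L=4.9434, (cx,cy)=(0.6825,0.7309)
member 1 (0-2): L=6.9000, (cx,cy)=(1.0000,0.0000)
member 2 (1-2): L=5.0484, (cx,cy)=(0.6984,-0.7157)
solve A·x = −loads:
  F[0-1] = -206.9384 N (compression)
  F[0-2] = +78.8696 N (tension)
  F[1-2] = -112.9229 N (compression)
  Rx@0 = +62.3700 N
  Ry@0 = +151.2444 N
  Ry@2 = +80.8156 N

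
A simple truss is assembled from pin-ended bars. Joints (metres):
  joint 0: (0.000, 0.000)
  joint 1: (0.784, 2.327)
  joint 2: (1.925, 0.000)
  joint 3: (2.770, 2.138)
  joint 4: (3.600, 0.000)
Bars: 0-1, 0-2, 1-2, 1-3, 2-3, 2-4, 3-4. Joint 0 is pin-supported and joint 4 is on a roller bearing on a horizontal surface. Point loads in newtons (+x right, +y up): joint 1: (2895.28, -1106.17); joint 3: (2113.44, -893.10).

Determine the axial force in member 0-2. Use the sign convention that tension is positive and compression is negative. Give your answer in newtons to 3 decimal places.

4316.211

N=5 nodes, M=7 members, R=3 reactions → 2N=10, M+R=10
member 0 (0-1): L=2.4555, (cx,cy)=(0.3193,0.9477)
member 1 (0-2): L=1.9250, (cx,cy)=(1.0000,0.0000)
member 2 (1-2): L=2.5917, (cx,cy)=(0.4403,-0.8979)
member 3 (1-3): L=1.9950, (cx,cy)=(0.9955,-0.0947)
member 4 (2-3): L=2.2989, (cx,cy)=(0.3676,0.9300)
member 5 (2-4): L=1.6750, (cx,cy)=(1.0000,0.0000)
member 6 (3-4): L=2.2935, (cx,cy)=(0.3619,-0.9322)
solve A·x = −loads:
  F[0-1] = +2168.9687 N (tension)
  F[0-2] = +4316.2107 N (tension)
  F[1-2] = -3448.6807 N (compression)
  F[1-3] = -687.5649 N (compression)
  F[2-3] = +3329.5494 N (tension)
  F[2-4] = +1574.0944 N (tension)
  F[3-4] = -4349.5391 N (compression)
  Rx@0 = -5008.7200 N
  Ry@0 = -2055.4454 N
  Ry@4 = +4054.7154 N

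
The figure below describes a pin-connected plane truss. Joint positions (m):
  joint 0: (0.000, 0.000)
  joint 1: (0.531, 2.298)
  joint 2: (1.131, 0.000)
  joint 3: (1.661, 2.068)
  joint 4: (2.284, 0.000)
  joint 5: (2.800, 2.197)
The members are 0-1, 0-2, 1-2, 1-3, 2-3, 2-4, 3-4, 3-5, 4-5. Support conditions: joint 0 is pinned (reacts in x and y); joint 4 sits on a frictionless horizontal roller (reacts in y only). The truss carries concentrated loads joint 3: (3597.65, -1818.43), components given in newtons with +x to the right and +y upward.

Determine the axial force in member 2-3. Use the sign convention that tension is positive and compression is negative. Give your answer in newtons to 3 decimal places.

3152.249

N=6 nodes, M=9 members, R=3 reactions → 2N=12, M+R=12
member 0 (0-1): L=2.3586, (cx,cy)=(0.2251,0.9743)
member 1 (0-2): L=1.1310, (cx,cy)=(1.0000,0.0000)
member 2 (1-2): L=2.3750, (cx,cy)=(0.2526,-0.9676)
member 3 (1-3): L=1.1532, (cx,cy)=(0.9799,-0.1995)
member 4 (2-3): L=2.1348, (cx,cy)=(0.2483,0.9687)
member 5 (2-4): L=1.1530, (cx,cy)=(1.0000,0.0000)
member 6 (3-4): L=2.1598, (cx,cy)=(0.2885,-0.9575)
member 7 (3-5): L=1.1463, (cx,cy)=(0.9936,0.1125)
member 8 (4-5): L=2.2568, (cx,cy)=(0.2286,0.9735)
solve A·x = −loads:
  F[0-1] = +2834.1712 N (tension)
  F[0-2] = +2959.5698 N (tension)
  F[1-2] = -3155.9278 N (compression)
  F[1-3] = +1464.7851 N (tension)
  F[2-3] = +3152.2491 N (tension)
  F[2-4] = +1379.7097 N (tension)
  F[3-4] = -4783.1501 N (compression)
  F[3-5] = +0.0000 N (tension)
  F[4-5] = -0.0000 N (compression)
  Rx@0 = -3597.6500 N
  Ry@0 = -2761.4091 N
  Ry@4 = +4579.8391 N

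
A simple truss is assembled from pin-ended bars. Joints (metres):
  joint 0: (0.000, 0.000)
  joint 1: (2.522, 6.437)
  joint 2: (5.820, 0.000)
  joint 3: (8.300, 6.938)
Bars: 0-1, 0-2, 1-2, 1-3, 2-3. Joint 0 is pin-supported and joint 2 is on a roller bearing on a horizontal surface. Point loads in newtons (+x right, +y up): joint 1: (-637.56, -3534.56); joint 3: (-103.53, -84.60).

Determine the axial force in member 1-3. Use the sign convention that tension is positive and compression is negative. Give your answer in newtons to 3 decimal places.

-75.918

N=4 nodes, M=5 members, R=3 reactions → 2N=8, M+R=8
member 0 (0-1): L=6.9134, (cx,cy)=(0.3648,0.9311)
member 1 (0-2): L=5.8200, (cx,cy)=(1.0000,0.0000)
member 2 (1-2): L=7.2327, (cx,cy)=(0.4560,-0.8900)
member 3 (1-3): L=5.7997, (cx,cy)=(0.9963,0.0864)
member 4 (2-3): L=7.3679, (cx,cy)=(0.3366,0.9416)
solve A·x = −loads:
  F[0-1] = -3002.3360 N (compression)
  F[0-2] = +354.1545 N (tension)
  F[1-2] = -837.8574 N (compression)
  F[1-3] = -75.9176 N (compression)
  F[2-3] = -82.8779 N (compression)
  Rx@0 = +741.0900 N
  Ry@0 = +2795.4357 N
  Ry@2 = +823.7243 N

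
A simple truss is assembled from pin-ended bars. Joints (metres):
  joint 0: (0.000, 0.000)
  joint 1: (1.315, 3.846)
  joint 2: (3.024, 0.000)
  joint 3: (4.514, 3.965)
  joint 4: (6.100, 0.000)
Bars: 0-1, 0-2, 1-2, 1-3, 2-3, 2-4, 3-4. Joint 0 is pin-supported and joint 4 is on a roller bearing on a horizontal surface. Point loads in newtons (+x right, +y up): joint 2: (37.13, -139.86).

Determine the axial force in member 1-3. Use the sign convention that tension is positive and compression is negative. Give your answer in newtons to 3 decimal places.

N=5 nodes, M=7 members, R=3 reactions → 2N=10, M+R=10
member 0 (0-1): L=4.0646, (cx,cy)=(0.3235,0.9462)
member 1 (0-2): L=3.0240, (cx,cy)=(1.0000,0.0000)
member 2 (1-2): L=4.2086, (cx,cy)=(0.4061,-0.9138)
member 3 (1-3): L=3.2012, (cx,cy)=(0.9993,0.0372)
member 4 (2-3): L=4.2357, (cx,cy)=(0.3518,0.9361)
member 5 (2-4): L=3.0760, (cx,cy)=(1.0000,0.0000)
member 6 (3-4): L=4.2704, (cx,cy)=(0.3714,-0.9285)
solve A·x = −loads:
  F[0-1] = -74.5346 N (compression)
  F[0-2] = +61.2438 N (tension)
  F[1-2] = +74.9549 N (tension)
  F[1-3] = -54.5887 N (compression)
  F[2-3] = +76.2356 N (tension)
  F[2-4] = +27.7336 N (tension)
  F[3-4] = -74.6749 N (compression)
  Rx@0 = -37.1300 N
  Ry@0 = +70.5261 N
  Ry@4 = +69.3339 N

-54.589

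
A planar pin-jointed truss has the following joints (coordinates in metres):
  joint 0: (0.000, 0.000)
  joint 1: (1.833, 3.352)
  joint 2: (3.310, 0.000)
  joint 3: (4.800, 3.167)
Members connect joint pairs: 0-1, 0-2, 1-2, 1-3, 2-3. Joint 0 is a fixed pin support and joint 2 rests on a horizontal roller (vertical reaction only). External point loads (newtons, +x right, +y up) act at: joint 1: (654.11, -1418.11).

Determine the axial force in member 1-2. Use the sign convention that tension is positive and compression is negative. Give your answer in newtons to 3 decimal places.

N=4 nodes, M=5 members, R=3 reactions → 2N=8, M+R=8
member 0 (0-1): L=3.8204, (cx,cy)=(0.4798,0.8774)
member 1 (0-2): L=3.3100, (cx,cy)=(1.0000,0.0000)
member 2 (1-2): L=3.6630, (cx,cy)=(0.4032,-0.9151)
member 3 (1-3): L=2.9728, (cx,cy)=(0.9981,-0.0622)
member 4 (2-3): L=3.5000, (cx,cy)=(0.4257,0.9049)
solve A·x = −loads:
  F[0-1] = +33.7546 N (tension)
  F[0-2] = +637.9150 N (tension)
  F[1-2] = -1582.0384 N (compression)
  F[1-3] = +0.0000 N (tension)
  F[2-3] = -0.0000 N (compression)
  Rx@0 = -654.1100 N
  Ry@0 = -29.6158 N
  Ry@2 = +1447.7258 N

-1582.038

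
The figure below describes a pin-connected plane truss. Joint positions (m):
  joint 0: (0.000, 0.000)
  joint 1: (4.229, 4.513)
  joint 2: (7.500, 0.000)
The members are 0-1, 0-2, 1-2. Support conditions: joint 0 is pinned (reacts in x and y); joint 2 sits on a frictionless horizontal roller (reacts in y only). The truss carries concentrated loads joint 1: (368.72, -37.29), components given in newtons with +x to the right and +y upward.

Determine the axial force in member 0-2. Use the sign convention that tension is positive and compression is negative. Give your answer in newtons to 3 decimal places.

176.051

N=3 nodes, M=3 members, R=3 reactions → 2N=6, M+R=6
member 0 (0-1): L=6.1848, (cx,cy)=(0.6838,0.7297)
member 1 (0-2): L=7.5000, (cx,cy)=(1.0000,0.0000)
member 2 (1-2): L=5.5737, (cx,cy)=(0.5869,-0.8097)
solve A·x = −loads:
  F[0-1] = +281.7727 N (tension)
  F[0-2] = +176.0510 N (tension)
  F[1-2] = -299.9888 N (compression)
  Rx@0 = -368.7200 N
  Ry@0 = -205.6077 N
  Ry@2 = +242.8977 N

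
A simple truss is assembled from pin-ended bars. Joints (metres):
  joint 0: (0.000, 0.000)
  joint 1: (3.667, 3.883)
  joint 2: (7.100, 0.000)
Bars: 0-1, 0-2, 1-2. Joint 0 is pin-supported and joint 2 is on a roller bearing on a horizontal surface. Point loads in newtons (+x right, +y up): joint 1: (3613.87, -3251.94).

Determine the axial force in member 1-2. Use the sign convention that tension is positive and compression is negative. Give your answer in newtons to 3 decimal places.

N=3 nodes, M=3 members, R=3 reactions → 2N=6, M+R=6
member 0 (0-1): L=5.3408, (cx,cy)=(0.6866,0.7270)
member 1 (0-2): L=7.1000, (cx,cy)=(1.0000,0.0000)
member 2 (1-2): L=5.1830, (cx,cy)=(0.6624,-0.7492)
solve A·x = −loads:
  F[0-1] = +555.7458 N (tension)
  F[0-2] = +3232.2972 N (tension)
  F[1-2] = -4879.9590 N (compression)
  Rx@0 = -3613.8700 N
  Ry@0 = -404.0489 N
  Ry@2 = +3655.9889 N

-4879.959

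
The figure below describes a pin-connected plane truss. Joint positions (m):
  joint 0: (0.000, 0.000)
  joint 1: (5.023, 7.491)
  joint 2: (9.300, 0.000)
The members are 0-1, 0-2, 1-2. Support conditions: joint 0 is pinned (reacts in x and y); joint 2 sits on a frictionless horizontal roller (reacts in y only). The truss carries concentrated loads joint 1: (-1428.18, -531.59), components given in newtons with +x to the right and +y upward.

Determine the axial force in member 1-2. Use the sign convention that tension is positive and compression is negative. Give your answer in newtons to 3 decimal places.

N=3 nodes, M=3 members, R=3 reactions → 2N=6, M+R=6
member 0 (0-1): L=9.0192, (cx,cy)=(0.5569,0.8306)
member 1 (0-2): L=9.3000, (cx,cy)=(1.0000,0.0000)
member 2 (1-2): L=8.6260, (cx,cy)=(0.4958,-0.8684)
solve A·x = −loads:
  F[0-1] = -1679.4026 N (compression)
  F[0-2] = -492.8800 N (compression)
  F[1-2] = +994.0568 N (tension)
  Rx@0 = +1428.1800 N
  Ry@0 = +1394.8502 N
  Ry@2 = -863.2602 N

994.057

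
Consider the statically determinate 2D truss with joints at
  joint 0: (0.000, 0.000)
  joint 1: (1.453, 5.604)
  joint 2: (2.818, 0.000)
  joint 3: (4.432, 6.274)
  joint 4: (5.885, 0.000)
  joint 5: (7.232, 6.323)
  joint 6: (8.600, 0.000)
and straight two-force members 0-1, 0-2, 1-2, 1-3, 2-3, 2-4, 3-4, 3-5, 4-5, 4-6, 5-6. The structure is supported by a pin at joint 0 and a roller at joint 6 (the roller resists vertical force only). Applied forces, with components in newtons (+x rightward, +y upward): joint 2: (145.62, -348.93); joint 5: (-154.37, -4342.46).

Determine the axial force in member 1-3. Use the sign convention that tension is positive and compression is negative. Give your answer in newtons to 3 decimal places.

N=7 nodes, M=11 members, R=3 reactions → 2N=14, M+R=14
member 0 (0-1): L=5.7893, (cx,cy)=(0.2510,0.9680)
member 1 (0-2): L=2.8180, (cx,cy)=(1.0000,0.0000)
member 2 (1-2): L=5.7678, (cx,cy)=(0.2367,-0.9716)
member 3 (1-3): L=3.0534, (cx,cy)=(0.9756,0.2194)
member 4 (2-3): L=6.4783, (cx,cy)=(0.2491,0.9685)
member 5 (2-4): L=3.0670, (cx,cy)=(1.0000,0.0000)
member 6 (3-4): L=6.4401, (cx,cy)=(0.2256,-0.9742)
member 7 (3-5): L=2.8004, (cx,cy)=(0.9998,0.0175)
member 8 (4-5): L=6.4649, (cx,cy)=(0.2084,0.9781)
member 9 (4-6): L=2.7150, (cx,cy)=(1.0000,0.0000)
member 10 (5-6): L=6.4693, (cx,cy)=(0.2115,-0.9774)
solve A·x = −loads:
  F[0-1] = -1073.1972 N (compression)
  F[0-2] = +260.6012 N (tension)
  F[1-2] = +954.5755 N (tension)
  F[1-3] = -507.6294 N (compression)
  F[2-3] = -597.3657 N (compression)
  F[2-4] = +489.7159 N (tension)
  F[3-4] = +693.7948 N (tension)
  F[3-5] = -800.7419 N (compression)
  F[4-5] = -691.0727 N (compression)
  F[4-6] = +790.2387 N (tension)
  F[5-6] = -3737.0511 N (compression)
  Rx@0 = +8.7500 N
  Ry@0 = +1038.8465 N
  Ry@6 = +3652.5435 N

-507.629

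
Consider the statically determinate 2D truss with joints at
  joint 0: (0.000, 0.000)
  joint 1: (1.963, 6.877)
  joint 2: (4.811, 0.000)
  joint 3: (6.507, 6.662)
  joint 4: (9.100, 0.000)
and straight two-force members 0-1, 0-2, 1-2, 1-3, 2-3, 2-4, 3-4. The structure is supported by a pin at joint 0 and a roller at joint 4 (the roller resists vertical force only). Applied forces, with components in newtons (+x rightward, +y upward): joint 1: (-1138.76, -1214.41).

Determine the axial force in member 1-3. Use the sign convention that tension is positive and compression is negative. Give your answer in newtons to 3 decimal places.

N=5 nodes, M=7 members, R=3 reactions → 2N=10, M+R=10
member 0 (0-1): L=7.1517, (cx,cy)=(0.2745,0.9616)
member 1 (0-2): L=4.8110, (cx,cy)=(1.0000,0.0000)
member 2 (1-2): L=7.4434, (cx,cy)=(0.3826,-0.9239)
member 3 (1-3): L=4.5491, (cx,cy)=(0.9989,-0.0473)
member 4 (2-3): L=6.8745, (cx,cy)=(0.2467,0.9691)
member 5 (2-4): L=4.2890, (cx,cy)=(1.0000,0.0000)
member 6 (3-4): L=7.1488, (cx,cy)=(0.3627,-0.9319)
solve A·x = −loads:
  F[0-1] = -1885.4365 N (compression)
  F[0-2] = -621.2434 N (compression)
  F[1-2] = +628.4128 N (tension)
  F[1-3] = +381.2257 N (tension)
  F[2-3] = -599.1129 N (compression)
  F[2-4] = -232.9931 N (compression)
  F[3-4] = +642.3563 N (tension)
  Rx@0 = +1138.7600 N
  Ry@0 = +1813.0216 N
  Ry@4 = -598.6116 N

381.226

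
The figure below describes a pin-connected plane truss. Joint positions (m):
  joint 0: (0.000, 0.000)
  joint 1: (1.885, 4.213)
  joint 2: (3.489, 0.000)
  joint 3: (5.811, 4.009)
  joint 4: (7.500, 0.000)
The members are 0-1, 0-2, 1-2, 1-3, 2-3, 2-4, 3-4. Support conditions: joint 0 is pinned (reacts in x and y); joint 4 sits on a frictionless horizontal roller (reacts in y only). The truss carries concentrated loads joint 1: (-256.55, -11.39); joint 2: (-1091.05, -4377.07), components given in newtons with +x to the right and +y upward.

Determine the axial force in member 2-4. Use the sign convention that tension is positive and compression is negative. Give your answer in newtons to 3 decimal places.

798.352

N=5 nodes, M=7 members, R=3 reactions → 2N=10, M+R=10
member 0 (0-1): L=4.6155, (cx,cy)=(0.4084,0.9128)
member 1 (0-2): L=3.4890, (cx,cy)=(1.0000,0.0000)
member 2 (1-2): L=4.5080, (cx,cy)=(0.3558,-0.9346)
member 3 (1-3): L=3.9313, (cx,cy)=(0.9987,-0.0519)
member 4 (2-3): L=4.6329, (cx,cy)=(0.5012,0.8653)
member 5 (2-4): L=4.0110, (cx,cy)=(1.0000,0.0000)
member 6 (3-4): L=4.3503, (cx,cy)=(0.3883,-0.9216)
solve A·x = −loads:
  F[0-1] = -2731.7040 N (compression)
  F[0-2] = -231.9480 N (compression)
  F[1-2] = +2758.2479 N (tension)
  F[1-3] = -1842.9995 N (compression)
  F[2-3] = +2079.3475 N (tension)
  F[2-4] = +798.3518 N (tension)
  F[3-4] = -2056.2710 N (compression)
  Rx@0 = +1347.6000 N
  Ry@0 = +2493.4970 N
  Ry@4 = +1894.9630 N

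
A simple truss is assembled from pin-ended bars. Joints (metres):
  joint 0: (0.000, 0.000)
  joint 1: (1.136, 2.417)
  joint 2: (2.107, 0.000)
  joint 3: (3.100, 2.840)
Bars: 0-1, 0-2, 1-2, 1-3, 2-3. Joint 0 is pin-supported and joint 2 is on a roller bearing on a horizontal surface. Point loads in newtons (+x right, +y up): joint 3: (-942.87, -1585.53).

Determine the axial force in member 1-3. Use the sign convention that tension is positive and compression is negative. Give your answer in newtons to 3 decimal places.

-429.765

N=4 nodes, M=5 members, R=3 reactions → 2N=8, M+R=8
member 0 (0-1): L=2.6707, (cx,cy)=(0.4254,0.9050)
member 1 (0-2): L=2.1070, (cx,cy)=(1.0000,0.0000)
member 2 (1-2): L=2.6048, (cx,cy)=(0.3728,-0.9279)
member 3 (1-3): L=2.0090, (cx,cy)=(0.9776,0.2105)
member 4 (2-3): L=3.0086, (cx,cy)=(0.3301,0.9440)
solve A·x = −loads:
  F[0-1] = -578.5988 N (compression)
  F[0-2] = -696.7548 N (compression)
  F[1-2] = +466.8058 N (tension)
  F[1-3] = -429.7651 N (compression)
  F[2-3] = -1583.7964 N (compression)
  Rx@0 = +942.8700 N
  Ry@0 = +523.6448 N
  Ry@2 = +1061.8852 N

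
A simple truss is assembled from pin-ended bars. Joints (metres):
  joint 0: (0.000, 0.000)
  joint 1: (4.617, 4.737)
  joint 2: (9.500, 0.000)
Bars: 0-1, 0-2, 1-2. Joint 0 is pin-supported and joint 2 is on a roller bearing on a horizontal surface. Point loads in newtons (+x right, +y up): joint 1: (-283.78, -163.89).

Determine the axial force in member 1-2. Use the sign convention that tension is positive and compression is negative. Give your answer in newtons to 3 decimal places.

N=3 nodes, M=3 members, R=3 reactions → 2N=6, M+R=6
member 0 (0-1): L=6.6148, (cx,cy)=(0.6980,0.7161)
member 1 (0-2): L=9.5000, (cx,cy)=(1.0000,0.0000)
member 2 (1-2): L=6.8032, (cx,cy)=(0.7178,-0.6963)
solve A·x = −loads:
  F[0-1] = -315.2285 N (compression)
  F[0-2] = -63.7575 N (compression)
  F[1-2] = +88.8289 N (tension)
  Rx@0 = +283.7800 N
  Ry@0 = +225.7411 N
  Ry@2 = -61.8511 N

88.829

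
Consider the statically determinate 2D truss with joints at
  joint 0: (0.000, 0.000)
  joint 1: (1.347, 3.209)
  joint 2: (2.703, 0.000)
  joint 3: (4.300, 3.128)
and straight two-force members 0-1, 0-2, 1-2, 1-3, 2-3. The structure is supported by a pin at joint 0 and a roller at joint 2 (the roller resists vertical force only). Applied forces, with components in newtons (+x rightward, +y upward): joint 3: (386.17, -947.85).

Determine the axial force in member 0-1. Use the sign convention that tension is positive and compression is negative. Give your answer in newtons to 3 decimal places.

1092.011

N=4 nodes, M=5 members, R=3 reactions → 2N=8, M+R=8
member 0 (0-1): L=3.4802, (cx,cy)=(0.3870,0.9221)
member 1 (0-2): L=2.7030, (cx,cy)=(1.0000,0.0000)
member 2 (1-2): L=3.4837, (cx,cy)=(0.3892,-0.9211)
member 3 (1-3): L=2.9541, (cx,cy)=(0.9996,-0.0274)
member 4 (2-3): L=3.5121, (cx,cy)=(0.4547,0.8906)
solve A·x = −loads:
  F[0-1] = +1092.0111 N (tension)
  F[0-2] = -36.4841 N (compression)
  F[1-2] = -1118.6591 N (compression)
  F[1-3] = +858.4007 N (tension)
  F[2-3] = -1037.8111 N (compression)
  Rx@0 = -386.1700 N
  Ry@0 = -1006.9020 N
  Ry@2 = +1954.7520 N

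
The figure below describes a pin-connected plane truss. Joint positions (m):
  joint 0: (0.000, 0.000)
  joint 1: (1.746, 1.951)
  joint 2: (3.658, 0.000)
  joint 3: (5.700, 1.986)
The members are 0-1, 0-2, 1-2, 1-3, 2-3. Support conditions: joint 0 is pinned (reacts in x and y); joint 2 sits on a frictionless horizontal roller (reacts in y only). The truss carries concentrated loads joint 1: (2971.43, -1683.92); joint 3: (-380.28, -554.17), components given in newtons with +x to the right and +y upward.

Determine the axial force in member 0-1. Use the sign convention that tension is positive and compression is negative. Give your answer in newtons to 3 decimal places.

1083.698

N=4 nodes, M=5 members, R=3 reactions → 2N=8, M+R=8
member 0 (0-1): L=2.6182, (cx,cy)=(0.6669,0.7452)
member 1 (0-2): L=3.6580, (cx,cy)=(1.0000,0.0000)
member 2 (1-2): L=2.7317, (cx,cy)=(0.6999,-0.7142)
member 3 (1-3): L=3.9542, (cx,cy)=(1.0000,0.0089)
member 4 (2-3): L=2.8485, (cx,cy)=(0.7169,0.6972)
solve A·x = −loads:
  F[0-1] = +1083.6980 N (tension)
  F[0-2] = +1868.4611 N (tension)
  F[1-2] = -3486.0484 N (compression)
  F[1-3] = +191.2643 N (tension)
  F[2-3] = -797.2691 N (compression)
  Rx@0 = -2591.1500 N
  Ry@0 = -807.5407 N
  Ry@2 = +3045.6307 N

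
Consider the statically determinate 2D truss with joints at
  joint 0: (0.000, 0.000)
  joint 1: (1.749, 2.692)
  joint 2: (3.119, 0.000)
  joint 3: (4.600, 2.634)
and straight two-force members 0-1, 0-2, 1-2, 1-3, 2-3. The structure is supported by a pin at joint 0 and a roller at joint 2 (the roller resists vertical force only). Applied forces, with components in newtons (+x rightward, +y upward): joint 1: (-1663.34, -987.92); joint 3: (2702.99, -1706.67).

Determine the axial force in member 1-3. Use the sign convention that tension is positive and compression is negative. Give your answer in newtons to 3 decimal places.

3621.915

N=4 nodes, M=5 members, R=3 reactions → 2N=8, M+R=8
member 0 (0-1): L=3.2103, (cx,cy)=(0.5448,0.8386)
member 1 (0-2): L=3.1190, (cx,cy)=(1.0000,0.0000)
member 2 (1-2): L=3.0206, (cx,cy)=(0.4536,-0.8912)
member 3 (1-3): L=2.8516, (cx,cy)=(0.9998,-0.0203)
member 4 (2-3): L=3.0218, (cx,cy)=(0.4901,0.8717)
solve A·x = −loads:
  F[0-1] = +1459.0516 N (tension)
  F[0-2] = +244.7395 N (tension)
  F[1-2] = -2563.9801 N (compression)
  F[1-3] = +3621.9154 N (tension)
  F[2-3] = -1873.4307 N (compression)
  Rx@0 = -1039.6500 N
  Ry@0 = -1223.4986 N
  Ry@2 = +3918.0886 N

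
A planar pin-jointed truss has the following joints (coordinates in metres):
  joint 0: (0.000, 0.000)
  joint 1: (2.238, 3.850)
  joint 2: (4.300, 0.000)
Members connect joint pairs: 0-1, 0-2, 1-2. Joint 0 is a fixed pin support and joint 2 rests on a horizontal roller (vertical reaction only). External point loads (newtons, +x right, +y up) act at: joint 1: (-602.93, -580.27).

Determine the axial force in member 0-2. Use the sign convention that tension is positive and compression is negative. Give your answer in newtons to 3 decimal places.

-127.374

N=3 nodes, M=3 members, R=3 reactions → 2N=6, M+R=6
member 0 (0-1): L=4.4532, (cx,cy)=(0.5026,0.8645)
member 1 (0-2): L=4.3000, (cx,cy)=(1.0000,0.0000)
member 2 (1-2): L=4.3674, (cx,cy)=(0.4721,-0.8815)
solve A·x = −loads:
  F[0-1] = -946.2709 N (compression)
  F[0-2] = -127.3740 N (compression)
  F[1-2] = +269.7844 N (tension)
  Rx@0 = +602.9300 N
  Ry@0 = +818.0924 N
  Ry@2 = -237.8224 N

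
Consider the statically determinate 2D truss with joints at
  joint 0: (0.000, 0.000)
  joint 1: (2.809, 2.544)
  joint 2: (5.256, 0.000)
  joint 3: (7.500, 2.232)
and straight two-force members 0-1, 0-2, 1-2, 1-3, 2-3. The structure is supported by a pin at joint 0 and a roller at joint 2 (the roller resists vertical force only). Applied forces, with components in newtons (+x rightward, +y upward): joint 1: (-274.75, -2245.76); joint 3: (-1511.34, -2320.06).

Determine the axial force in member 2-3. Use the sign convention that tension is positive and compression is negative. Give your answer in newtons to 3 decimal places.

-3217.297

N=4 nodes, M=5 members, R=3 reactions → 2N=8, M+R=8
member 0 (0-1): L=3.7898, (cx,cy)=(0.7412,0.6713)
member 1 (0-2): L=5.2560, (cx,cy)=(1.0000,0.0000)
member 2 (1-2): L=3.5298, (cx,cy)=(0.6932,-0.7207)
member 3 (1-3): L=4.7014, (cx,cy)=(0.9978,-0.0664)
member 4 (2-3): L=3.1650, (cx,cy)=(0.7090,0.7052)
solve A·x = −loads:
  F[0-1] = -1236.1487 N (compression)
  F[0-2] = -869.8512 N (compression)
  F[1-2] = -2035.6963 N (compression)
  F[1-3] = +771.4242 N (tension)
  F[2-3] = -3217.2972 N (compression)
  Rx@0 = +1786.0900 N
  Ry@0 = +829.8012 N
  Ry@2 = +3736.0188 N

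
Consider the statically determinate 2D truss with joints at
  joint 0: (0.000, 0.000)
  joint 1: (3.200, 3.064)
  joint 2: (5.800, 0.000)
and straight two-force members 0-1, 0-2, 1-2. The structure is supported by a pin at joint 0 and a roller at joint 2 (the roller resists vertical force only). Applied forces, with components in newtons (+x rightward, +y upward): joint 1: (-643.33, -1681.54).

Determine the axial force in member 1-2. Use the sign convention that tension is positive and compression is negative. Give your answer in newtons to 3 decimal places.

N=3 nodes, M=3 members, R=3 reactions → 2N=6, M+R=6
member 0 (0-1): L=4.4304, (cx,cy)=(0.7223,0.6916)
member 1 (0-2): L=5.8000, (cx,cy)=(1.0000,0.0000)
member 2 (1-2): L=4.0185, (cx,cy)=(0.6470,-0.7625)
solve A·x = −loads:
  F[0-1] = -1581.3518 N (compression)
  F[0-2] = +498.8627 N (tension)
  F[1-2] = -771.0248 N (compression)
  Rx@0 = +643.3300 N
  Ry@0 = +1093.6495 N
  Ry@2 = +587.8905 N

-771.025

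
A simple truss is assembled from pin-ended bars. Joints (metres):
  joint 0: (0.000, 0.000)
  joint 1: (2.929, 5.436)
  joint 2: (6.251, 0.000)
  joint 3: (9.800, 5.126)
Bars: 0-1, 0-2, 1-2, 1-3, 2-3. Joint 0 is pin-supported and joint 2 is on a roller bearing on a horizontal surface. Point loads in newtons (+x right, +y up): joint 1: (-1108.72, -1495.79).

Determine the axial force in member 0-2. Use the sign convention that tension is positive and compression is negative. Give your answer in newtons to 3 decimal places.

-160.900

N=4 nodes, M=5 members, R=3 reactions → 2N=8, M+R=8
member 0 (0-1): L=6.1749, (cx,cy)=(0.4743,0.8803)
member 1 (0-2): L=6.2510, (cx,cy)=(1.0000,0.0000)
member 2 (1-2): L=6.3707, (cx,cy)=(0.5215,-0.8533)
member 3 (1-3): L=6.8780, (cx,cy)=(0.9990,-0.0451)
member 4 (2-3): L=6.2347, (cx,cy)=(0.5692,0.8222)
solve A·x = −loads:
  F[0-1] = -1998.1814 N (compression)
  F[0-2] = -160.9002 N (compression)
  F[1-2] = +308.5629 N (tension)
  F[1-3] = +0.0000 N (tension)
  F[2-3] = -0.0000 N (compression)
  Rx@0 = +1108.7200 N
  Ry@0 = +1759.0812 N
  Ry@2 = -263.2912 N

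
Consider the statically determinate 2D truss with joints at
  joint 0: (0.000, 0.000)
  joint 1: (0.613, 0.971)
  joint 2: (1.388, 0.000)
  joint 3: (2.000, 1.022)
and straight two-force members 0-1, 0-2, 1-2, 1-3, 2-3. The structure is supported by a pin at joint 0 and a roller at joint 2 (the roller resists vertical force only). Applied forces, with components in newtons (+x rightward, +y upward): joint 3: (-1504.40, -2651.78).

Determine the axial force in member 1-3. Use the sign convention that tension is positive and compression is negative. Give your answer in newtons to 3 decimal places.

85.493

N=4 nodes, M=5 members, R=3 reactions → 2N=8, M+R=8
member 0 (0-1): L=1.1483, (cx,cy)=(0.5338,0.8456)
member 1 (0-2): L=1.3880, (cx,cy)=(1.0000,0.0000)
member 2 (1-2): L=1.2424, (cx,cy)=(0.6238,-0.7816)
member 3 (1-3): L=1.3879, (cx,cy)=(0.9993,0.0367)
member 4 (2-3): L=1.1912, (cx,cy)=(0.5138,0.8579)
solve A·x = −loads:
  F[0-1] = +72.7561 N (tension)
  F[0-2] = -1543.2393 N (compression)
  F[1-2] = -74.6960 N (compression)
  F[1-3] = +85.4933 N (tension)
  F[2-3] = -3094.5412 N (compression)
  Rx@0 = +1504.4000 N
  Ry@0 = -61.5220 N
  Ry@2 = +2713.3020 N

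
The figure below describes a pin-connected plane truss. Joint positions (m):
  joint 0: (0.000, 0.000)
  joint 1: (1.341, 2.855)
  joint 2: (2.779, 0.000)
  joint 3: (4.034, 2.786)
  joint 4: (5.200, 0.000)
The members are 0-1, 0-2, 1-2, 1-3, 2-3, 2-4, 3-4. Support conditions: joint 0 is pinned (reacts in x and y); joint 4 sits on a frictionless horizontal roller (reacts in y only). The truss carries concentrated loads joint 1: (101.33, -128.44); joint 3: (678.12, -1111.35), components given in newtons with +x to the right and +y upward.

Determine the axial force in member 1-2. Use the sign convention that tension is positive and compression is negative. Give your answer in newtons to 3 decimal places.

N=5 nodes, M=7 members, R=3 reactions → 2N=10, M+R=10
member 0 (0-1): L=3.1543, (cx,cy)=(0.4251,0.9051)
member 1 (0-2): L=2.7790, (cx,cy)=(1.0000,0.0000)
member 2 (1-2): L=3.1967, (cx,cy)=(0.4498,-0.8931)
member 3 (1-3): L=2.6939, (cx,cy)=(0.9997,-0.0256)
member 4 (2-3): L=3.0556, (cx,cy)=(0.4107,0.9118)
member 5 (2-4): L=2.4210, (cx,cy)=(1.0000,0.0000)
member 6 (3-4): L=3.0202, (cx,cy)=(0.3861,-0.9225)
solve A·x = −loads:
  F[0-1] = +82.2356 N (tension)
  F[0-2] = +744.4883 N (tension)
  F[1-2] = -228.1953 N (compression)
  F[1-3] = +36.2948 N (tension)
  F[2-3] = +223.5269 N (tension)
  F[2-4] = +550.0305 N (tension)
  F[3-4] = -1424.6816 N (compression)
  Rx@0 = -779.4500 N
  Ry@0 = -74.4337 N
  Ry@4 = +1314.2237 N

-228.195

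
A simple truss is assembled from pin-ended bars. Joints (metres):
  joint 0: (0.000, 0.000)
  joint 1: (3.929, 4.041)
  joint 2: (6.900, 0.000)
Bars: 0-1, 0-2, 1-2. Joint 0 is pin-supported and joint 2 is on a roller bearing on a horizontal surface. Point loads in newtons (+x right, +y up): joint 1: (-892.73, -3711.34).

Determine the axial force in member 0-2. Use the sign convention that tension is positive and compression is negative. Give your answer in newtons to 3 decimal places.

N=3 nodes, M=3 members, R=3 reactions → 2N=6, M+R=6
member 0 (0-1): L=5.6362, (cx,cy)=(0.6971,0.7170)
member 1 (0-2): L=6.9000, (cx,cy)=(1.0000,0.0000)
member 2 (1-2): L=5.0156, (cx,cy)=(0.5923,-0.8057)
solve A·x = −loads:
  F[0-1] = -2958.0719 N (compression)
  F[0-2] = +1169.3455 N (tension)
  F[1-2] = -1974.0834 N (compression)
  Rx@0 = +892.7300 N
  Ry@0 = +2120.8570 N
  Ry@2 = +1590.4830 N

1169.345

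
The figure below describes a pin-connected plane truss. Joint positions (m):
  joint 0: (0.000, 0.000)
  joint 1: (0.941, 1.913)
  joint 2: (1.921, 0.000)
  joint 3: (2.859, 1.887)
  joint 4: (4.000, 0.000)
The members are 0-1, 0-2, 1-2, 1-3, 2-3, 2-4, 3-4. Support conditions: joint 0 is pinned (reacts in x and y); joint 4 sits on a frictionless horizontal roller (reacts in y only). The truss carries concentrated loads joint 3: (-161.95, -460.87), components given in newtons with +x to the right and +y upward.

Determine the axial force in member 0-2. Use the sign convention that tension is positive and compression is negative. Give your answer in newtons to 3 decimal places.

N=5 nodes, M=7 members, R=3 reactions → 2N=10, M+R=10
member 0 (0-1): L=2.1319, (cx,cy)=(0.4414,0.8973)
member 1 (0-2): L=1.9210, (cx,cy)=(1.0000,0.0000)
member 2 (1-2): L=2.1494, (cx,cy)=(0.4559,-0.8900)
member 3 (1-3): L=1.9182, (cx,cy)=(0.9999,-0.0136)
member 4 (2-3): L=2.1073, (cx,cy)=(0.4451,0.8955)
member 5 (2-4): L=2.0790, (cx,cy)=(1.0000,0.0000)
member 6 (3-4): L=2.2051, (cx,cy)=(0.5174,-0.8557)
solve A·x = −loads:
  F[0-1] = -231.6497 N (compression)
  F[0-2] = -59.7027 N (compression)
  F[1-2] = +236.7525 N (tension)
  F[1-3] = -210.2113 N (compression)
  F[2-3] = -235.3096 N (compression)
  F[2-4] = +152.9840 N (tension)
  F[3-4] = -295.6630 N (compression)
  Rx@0 = +161.9500 N
  Ry@0 = +207.8631 N
  Ry@4 = +253.0069 N

-59.703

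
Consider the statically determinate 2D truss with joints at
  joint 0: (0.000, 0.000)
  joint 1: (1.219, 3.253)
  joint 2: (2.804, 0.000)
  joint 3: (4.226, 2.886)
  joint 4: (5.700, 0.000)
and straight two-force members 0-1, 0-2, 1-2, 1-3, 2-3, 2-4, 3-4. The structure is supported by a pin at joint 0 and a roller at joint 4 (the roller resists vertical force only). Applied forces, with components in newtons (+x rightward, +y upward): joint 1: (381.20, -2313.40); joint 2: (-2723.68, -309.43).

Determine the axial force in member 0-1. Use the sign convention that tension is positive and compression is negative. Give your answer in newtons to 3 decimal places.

N=5 nodes, M=7 members, R=3 reactions → 2N=10, M+R=10
member 0 (0-1): L=3.4739, (cx,cy)=(0.3509,0.9364)
member 1 (0-2): L=2.8040, (cx,cy)=(1.0000,0.0000)
member 2 (1-2): L=3.6186, (cx,cy)=(0.4380,-0.8990)
member 3 (1-3): L=3.0293, (cx,cy)=(0.9926,-0.1211)
member 4 (2-3): L=3.2173, (cx,cy)=(0.4420,0.8970)
member 5 (2-4): L=2.8960, (cx,cy)=(1.0000,0.0000)
member 6 (3-4): L=3.2406, (cx,cy)=(0.4549,-0.8906)
solve A·x = −loads:
  F[0-1] = -1877.7181 N (compression)
  F[0-2] = -1683.5838 N (compression)
  F[1-2] = -506.3699 N (compression)
  F[1-3] = -824.3706 N (compression)
  F[2-3] = +852.4199 N (tension)
  F[2-4] = +441.5423 N (tension)
  F[3-4] = -970.7425 N (compression)
  Rx@0 = +2342.4800 N
  Ry@0 = +1758.3177 N
  Ry@4 = +864.5123 N

-1877.718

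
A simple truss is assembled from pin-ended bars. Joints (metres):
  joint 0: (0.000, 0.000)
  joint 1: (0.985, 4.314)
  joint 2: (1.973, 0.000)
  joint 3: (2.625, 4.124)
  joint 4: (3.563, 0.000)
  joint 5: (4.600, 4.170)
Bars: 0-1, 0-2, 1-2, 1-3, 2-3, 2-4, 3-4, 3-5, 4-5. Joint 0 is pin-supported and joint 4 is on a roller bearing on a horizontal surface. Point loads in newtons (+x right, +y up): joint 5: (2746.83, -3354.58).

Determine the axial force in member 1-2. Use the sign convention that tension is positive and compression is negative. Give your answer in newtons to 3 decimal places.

N=6 nodes, M=9 members, R=3 reactions → 2N=12, M+R=12
member 0 (0-1): L=4.4250, (cx,cy)=(0.2226,0.9749)
member 1 (0-2): L=1.9730, (cx,cy)=(1.0000,0.0000)
member 2 (1-2): L=4.4257, (cx,cy)=(0.2232,-0.9748)
member 3 (1-3): L=1.6510, (cx,cy)=(0.9934,-0.1151)
member 4 (2-3): L=4.1752, (cx,cy)=(0.1562,0.9877)
member 5 (2-4): L=1.5900, (cx,cy)=(1.0000,0.0000)
member 6 (3-4): L=4.2293, (cx,cy)=(0.2218,-0.9751)
member 7 (3-5): L=1.9755, (cx,cy)=(0.9997,0.0233)
member 8 (4-5): L=4.2970, (cx,cy)=(0.2413,0.9704)
solve A·x = −loads:
  F[0-1] = +4298.9855 N (tension)
  F[0-2] = +1789.8855 N (tension)
  F[1-2] = -4533.6629 N (compression)
  F[1-3] = +1982.2187 N (tension)
  F[2-3] = +4474.1363 N (tension)
  F[2-4] = +79.1033 N (tension)
  F[3-4] = -4212.1333 N (compression)
  F[3-5] = +3602.8899 N (tension)
  F[4-5] = -3543.1993 N (compression)
  Rx@0 = -2746.8300 N
  Ry@0 = -4191.1256 N
  Ry@4 = +7545.7056 N

-4533.663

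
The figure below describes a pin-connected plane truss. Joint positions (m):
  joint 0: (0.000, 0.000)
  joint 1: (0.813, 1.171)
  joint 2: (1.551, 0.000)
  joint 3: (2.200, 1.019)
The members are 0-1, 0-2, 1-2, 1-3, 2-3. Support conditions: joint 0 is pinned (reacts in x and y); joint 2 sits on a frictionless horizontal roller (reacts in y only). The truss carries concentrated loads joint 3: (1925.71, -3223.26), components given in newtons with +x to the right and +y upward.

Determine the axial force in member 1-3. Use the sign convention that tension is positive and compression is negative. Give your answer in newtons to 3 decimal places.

3741.289

N=4 nodes, M=5 members, R=3 reactions → 2N=8, M+R=8
member 0 (0-1): L=1.4256, (cx,cy)=(0.5703,0.8214)
member 1 (0-2): L=1.5510, (cx,cy)=(1.0000,0.0000)
member 2 (1-2): L=1.3842, (cx,cy)=(0.5332,-0.8460)
member 3 (1-3): L=1.3953, (cx,cy)=(0.9940,-0.1089)
member 4 (2-3): L=1.2081, (cx,cy)=(0.5372,0.8435)
solve A·x = −loads:
  F[0-1] = +3182.1464 N (tension)
  F[0-2] = +110.9199 N (tension)
  F[1-2] = -3571.4827 N (compression)
  F[1-3] = +3741.2892 N (tension)
  F[2-3] = -3338.2804 N (compression)
  Rx@0 = -1925.7100 N
  Ry@0 = -2613.9228 N
  Ry@2 = +5837.1828 N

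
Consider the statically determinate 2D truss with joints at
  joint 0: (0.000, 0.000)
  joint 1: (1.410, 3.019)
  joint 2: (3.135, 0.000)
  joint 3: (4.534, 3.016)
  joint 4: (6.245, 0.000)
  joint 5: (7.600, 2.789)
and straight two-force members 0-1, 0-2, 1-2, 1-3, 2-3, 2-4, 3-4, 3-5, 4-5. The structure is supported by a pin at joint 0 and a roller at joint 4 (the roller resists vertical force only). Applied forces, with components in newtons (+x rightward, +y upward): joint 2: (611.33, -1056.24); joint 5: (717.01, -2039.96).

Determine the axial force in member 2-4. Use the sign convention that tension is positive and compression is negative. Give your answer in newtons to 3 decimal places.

N=6 nodes, M=9 members, R=3 reactions → 2N=12, M+R=12
member 0 (0-1): L=3.3320, (cx,cy)=(0.4232,0.9061)
member 1 (0-2): L=3.1350, (cx,cy)=(1.0000,0.0000)
member 2 (1-2): L=3.4771, (cx,cy)=(0.4961,-0.8683)
member 3 (1-3): L=3.1240, (cx,cy)=(1.0000,-0.0010)
member 4 (2-3): L=3.3247, (cx,cy)=(0.4208,0.9072)
member 5 (2-4): L=3.1100, (cx,cy)=(1.0000,0.0000)
member 6 (3-4): L=3.4675, (cx,cy)=(0.4934,-0.8698)
member 7 (3-5): L=3.0744, (cx,cy)=(0.9973,-0.0738)
member 8 (4-5): L=3.1007, (cx,cy)=(0.4370,0.8995)
solve A·x = −loads:
  F[0-1] = +261.3825 N (tension)
  F[0-2] = +1217.7322 N (tension)
  F[1-2] = -273.0315 N (compression)
  F[1-3] = +246.0611 N (tension)
  F[2-3] = +1425.6663 N (tension)
  F[2-4] = -128.9616 N (compression)
  F[3-4] = -1627.0027 N (compression)
  F[3-5] = +1653.3038 N (tension)
  F[4-5] = -2132.2539 N (compression)
  Rx@0 = -1328.3400 N
  Ry@0 = -236.8263 N
  Ry@4 = +3333.0263 N

-128.962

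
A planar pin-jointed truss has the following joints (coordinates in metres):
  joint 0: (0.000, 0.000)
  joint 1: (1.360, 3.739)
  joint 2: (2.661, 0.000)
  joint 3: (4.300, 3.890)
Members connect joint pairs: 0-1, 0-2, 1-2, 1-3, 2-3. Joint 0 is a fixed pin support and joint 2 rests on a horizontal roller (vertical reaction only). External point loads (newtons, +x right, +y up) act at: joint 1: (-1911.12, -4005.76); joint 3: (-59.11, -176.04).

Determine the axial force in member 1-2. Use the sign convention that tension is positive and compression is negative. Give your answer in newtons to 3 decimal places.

N=4 nodes, M=5 members, R=3 reactions → 2N=8, M+R=8
member 0 (0-1): L=3.9787, (cx,cy)=(0.3418,0.9398)
member 1 (0-2): L=2.6610, (cx,cy)=(1.0000,0.0000)
member 2 (1-2): L=3.9589, (cx,cy)=(0.3286,-0.9445)
member 3 (1-3): L=2.9439, (cx,cy)=(0.9987,0.0513)
member 4 (2-3): L=4.2212, (cx,cy)=(0.3883,0.9215)
solve A·x = −loads:
  F[0-1] = -4918.0309 N (compression)
  F[0-2] = -289.1301 N (compression)
  F[1-2] = +653.0926 N (tension)
  F[1-3] = +15.4156 N (tension)
  F[2-3] = -191.8857 N (compression)
  Rx@0 = +1970.2300 N
  Ry@0 = +4621.7887 N
  Ry@2 = -439.9887 N

653.093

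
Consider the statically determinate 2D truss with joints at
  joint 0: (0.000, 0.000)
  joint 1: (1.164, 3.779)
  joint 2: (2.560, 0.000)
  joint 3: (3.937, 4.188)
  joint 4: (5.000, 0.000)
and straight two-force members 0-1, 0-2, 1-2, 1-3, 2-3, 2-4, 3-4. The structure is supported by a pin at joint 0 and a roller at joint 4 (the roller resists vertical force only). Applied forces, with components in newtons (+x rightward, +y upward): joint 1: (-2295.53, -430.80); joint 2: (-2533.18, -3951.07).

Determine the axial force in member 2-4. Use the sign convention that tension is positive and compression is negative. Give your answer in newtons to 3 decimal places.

N=5 nodes, M=7 members, R=3 reactions → 2N=10, M+R=10
member 0 (0-1): L=3.9542, (cx,cy)=(0.2944,0.9557)
member 1 (0-2): L=2.5600, (cx,cy)=(1.0000,0.0000)
member 2 (1-2): L=4.0286, (cx,cy)=(0.3465,-0.9380)
member 3 (1-3): L=2.8030, (cx,cy)=(0.9893,0.1459)
member 4 (2-3): L=4.4086, (cx,cy)=(0.3123,0.9500)
member 5 (2-4): L=2.4400, (cx,cy)=(1.0000,0.0000)
member 6 (3-4): L=4.3208, (cx,cy)=(0.2460,-0.9693)
solve A·x = −loads:
  F[0-1] = -4178.7476 N (compression)
  F[0-2] = -3598.6113 N (compression)
  F[1-2] = +3760.7356 N (tension)
  F[1-3] = -240.3182 N (compression)
  F[2-3] = +445.6386 N (tension)
  F[2-4] = +98.5525 N (tension)
  F[3-4] = -400.5886 N (compression)
  Rx@0 = +4828.7100 N
  Ry@0 = +3993.5935 N
  Ry@4 = +388.2765 N

98.553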